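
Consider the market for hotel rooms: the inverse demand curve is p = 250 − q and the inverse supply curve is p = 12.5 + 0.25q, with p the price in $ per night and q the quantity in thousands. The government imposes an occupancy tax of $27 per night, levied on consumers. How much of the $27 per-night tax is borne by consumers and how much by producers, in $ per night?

Inverting to q(p) form: qd = 250 − p; qs = 4p − 50.
Before the tax: set 250 − p = 4p − 50 → p* = $60, q* = 190.
With the tax collected from consumers, demand (in seller-price terms) shifts: qd = 250 − (p + 27).
New equilibrium: consumers pay $81.6, producers receive $54.6, q = 168.4. (Wedge: pb − ps = 27.)
Burden on consumers: $21.6; on producers: $5.4. (They sum to $27.)
The less price-elastic side of the market bears the larger share of a per-unit tax.

Consumers bear $21.6 per night; producers bear $5.4 per night.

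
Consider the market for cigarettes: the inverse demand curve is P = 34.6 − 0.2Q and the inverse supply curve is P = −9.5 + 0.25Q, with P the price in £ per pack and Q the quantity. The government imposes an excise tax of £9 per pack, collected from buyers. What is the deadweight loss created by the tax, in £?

Rewrite in direct form: Qd = 173 − 5P and Qs = 4P + 38.
Before the tax: set 173 − 5P = 4P + 38 → P* = £15, Q* = 98.
With the tax collected from buyers, demand (in seller-price terms) shifts: Qd = 173 − 5(P + 9).
New equilibrium: buyers pay £19, sellers receive £10, Q = 78. (Wedge: Pb − Ps = 9.)
Quantity falls by |ΔQ| = |98 − 78| = 20.
DWL = ½ · t · |ΔQ| = ½ · 9 · 20 = £90.

Deadweight loss = £90.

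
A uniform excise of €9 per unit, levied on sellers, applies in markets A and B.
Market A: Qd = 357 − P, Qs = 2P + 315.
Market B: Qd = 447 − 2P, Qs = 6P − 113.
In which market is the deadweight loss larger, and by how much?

Market B, by €33.75.

Market A: pre-tax P* = €14, Q* = 343; post-tax Q = 337; deadweight loss = €27.
Market B: pre-tax P* = €70, Q* = 307; post-tax Q = 293.5; deadweight loss = €60.75.
Difference: €27 vs €60.75 → market B is larger by €33.75.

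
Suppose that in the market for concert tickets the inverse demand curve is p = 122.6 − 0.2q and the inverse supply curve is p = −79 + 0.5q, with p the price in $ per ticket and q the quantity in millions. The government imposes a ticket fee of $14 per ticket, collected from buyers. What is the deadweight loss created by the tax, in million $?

Inverting to q(p) form: qd = 613 − 5p; qs = 2p + 158.
Without the tax, 613 − 5p = 2p + 158 gives 7p = 455, so p* = $65 and q* = 288.
With the tax collected from buyers, demand (in seller-price terms) shifts: qd = 613 − 5(p + 14).
Solving gives q = 268 with buyers paying $69 and sellers receiving $55 (the $14 wedge).
Quantity falls by |ΔQ| = |288 − 268| = 20.
DWL = ½ · t · |ΔQ| = ½ · 14 · 20 = $140.

Deadweight loss = $140 million.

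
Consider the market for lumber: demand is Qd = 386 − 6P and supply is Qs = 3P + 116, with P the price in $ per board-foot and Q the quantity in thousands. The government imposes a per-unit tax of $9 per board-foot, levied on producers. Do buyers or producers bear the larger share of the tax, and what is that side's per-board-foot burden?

Producers bear the larger share: $6 per board-foot.

Before the tax: set 386 − 6P = 3P + 116 → P* = $30, Q* = 206.
With the tax collected from producers, supply shifts: Qs = 3(P − 9) + 116.
Solving gives Q = 188 with buyers paying $33 and producers receiving $24 (the $9 wedge).
Per-board-foot burden: buyers $3, producers $6.
Producers take the larger share because supply is less price-elastic here (demand slope 6 vs supply slope 3).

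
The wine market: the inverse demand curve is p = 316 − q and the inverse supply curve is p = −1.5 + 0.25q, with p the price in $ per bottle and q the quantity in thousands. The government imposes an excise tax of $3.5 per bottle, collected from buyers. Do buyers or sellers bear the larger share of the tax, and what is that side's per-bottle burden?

Inverting to q(p) form: qd = 316 − p; qs = 4p + 6.
Without the tax, 316 − p = 4p + 6 gives 5p = 310, so p* = $62 and q* = 254.
With the tax collected from buyers, demand (in seller-price terms) shifts: qd = 316 − (p + 3.5).
Solving gives q = 251.2 with buyers paying $64.8 and sellers receiving $61.3 (the $3.5 wedge).
Per-bottle burden: buyers $2.8, sellers $0.7.
Buyers take the larger share because demand is less price-elastic here (demand slope 1 vs supply slope 4).
The less price-elastic side of the market bears the larger share of a per-unit tax.

Buyers bear the larger share: $2.8 per bottle.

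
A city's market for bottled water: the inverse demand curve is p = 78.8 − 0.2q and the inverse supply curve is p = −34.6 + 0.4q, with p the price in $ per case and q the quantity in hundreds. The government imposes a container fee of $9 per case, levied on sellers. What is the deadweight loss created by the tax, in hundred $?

Deadweight loss = $67.5 hundred.

Rewrite in direct form: qd = 394 − 5p and qs = 2.5p + 86.5.
Without the tax, 394 − 5p = 2.5p + 86.5 gives 7.5p = 307.5, so p* = $41 and q* = 189.
With the tax collected from sellers, supply shifts: qs = 2.5(p − 9) + 86.5.
New equilibrium: buyers pay $44, sellers receive $35, q = 174. (Wedge: pb − ps = 9.)
Quantity falls by |ΔQ| = |189 − 174| = 15.
DWL = ½ · t · |ΔQ| = ½ · 9 · 15 = $67.5.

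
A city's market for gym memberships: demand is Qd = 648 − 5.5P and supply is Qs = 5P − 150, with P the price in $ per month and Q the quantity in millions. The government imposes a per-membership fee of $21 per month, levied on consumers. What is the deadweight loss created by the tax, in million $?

Deadweight loss = $577.5 million.

Without the tax, 648 − 5.5P = 5P − 150 gives 10.5P = 798, so P* = $76 and Q* = 230.
With the tax collected from consumers, demand (in seller-price terms) shifts: Qd = 648 − 5.5(P + 21).
Solving gives Q = 175 with consumers paying $86 and sellers receiving $65 (the $21 wedge).
Quantity falls by |ΔQ| = |230 − 175| = 55.
DWL = ½ · t · |ΔQ| = ½ · 21 · 55 = $577.5.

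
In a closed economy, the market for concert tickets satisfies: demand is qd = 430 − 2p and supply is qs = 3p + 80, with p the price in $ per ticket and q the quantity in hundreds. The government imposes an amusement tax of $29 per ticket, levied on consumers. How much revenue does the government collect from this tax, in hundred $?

Without the tax, 430 − 2p = 3p + 80 gives 5p = 350, so p* = $70 and q* = 290.
With the tax collected from consumers, demand (in seller-price terms) shifts: qd = 430 − 2(p + 29).
Solving gives q = 255.2 with consumers paying $87.4 and sellers receiving $58.4 (the $29 wedge).
Revenue = t · Q = 29 · 255.2 = $7400.8.

Tax revenue = $7400.8 hundred.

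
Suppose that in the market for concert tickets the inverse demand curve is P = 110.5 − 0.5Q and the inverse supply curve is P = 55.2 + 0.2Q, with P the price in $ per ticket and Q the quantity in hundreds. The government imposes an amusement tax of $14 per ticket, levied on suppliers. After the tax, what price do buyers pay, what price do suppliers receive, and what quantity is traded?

Buyers pay $81; suppliers receive $67; quantity = 59.

Rewrite in direct form: Qd = 221 − 2P and Qs = 5P − 276.
Without the tax, 221 − 2P = 5P − 276 gives 7P = 497, so P* = $71 and Q* = 79.
With the tax collected from suppliers, supply shifts: Qs = 5(P − 14) − 276.
Solving gives Q = 59 with buyers paying $81 and suppliers receiving $67 (the $14 wedge).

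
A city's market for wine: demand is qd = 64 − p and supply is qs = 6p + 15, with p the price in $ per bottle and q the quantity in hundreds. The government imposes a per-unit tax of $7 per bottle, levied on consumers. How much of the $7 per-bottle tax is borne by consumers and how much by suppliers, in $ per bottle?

Without the tax, 64 − p = 6p + 15 gives 7p = 49, so p* = $7 and q* = 57.
With the tax collected from consumers, demand (in seller-price terms) shifts: qd = 64 − (p + 7).
New equilibrium: consumers pay $13, suppliers receive $6, q = 51. (Wedge: pb − ps = 7.)
Burden on consumers: $6; on suppliers: $1. (They sum to $7.)
The less price-elastic side of the market bears the larger share of a per-unit tax.

Consumers bear $6 per bottle; suppliers bear $1 per bottle.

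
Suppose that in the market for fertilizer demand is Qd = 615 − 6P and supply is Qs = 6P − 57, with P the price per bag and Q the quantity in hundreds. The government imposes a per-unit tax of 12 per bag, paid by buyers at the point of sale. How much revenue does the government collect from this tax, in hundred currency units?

Without the tax, 615 − 6P = 6P − 57 gives 12P = 672, so P* = 56 and Q* = 279.
With the tax collected from buyers, demand (in seller-price terms) shifts: Qd = 615 − 6(P + 12).
New equilibrium: buyers pay 62, producers receive 50, Q = 243. (Wedge: Pb − Ps = 12.)
Revenue = t · Q = 12 · 243 = 2916.

Tax revenue = 2916 hundred.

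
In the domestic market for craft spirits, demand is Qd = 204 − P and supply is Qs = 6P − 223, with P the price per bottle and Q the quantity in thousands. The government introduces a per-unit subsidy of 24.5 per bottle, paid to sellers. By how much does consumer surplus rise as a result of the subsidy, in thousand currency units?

Consumer surplus rises by 3223.5 thousand.

Without the subsidy, 204 − P = 6P − 223 gives 7P = 427, so P* = 61 and Q* = 143.
With a per-unit subsidy paid to sellers, each receives P + 24.5 per unit sold, so supply becomes Qs = 6(P + 24.5) − 223.
New equilibrium: buyers pay 40, sellers receive 64.5, Q = 164. (Wedge: Pb − Ps = −24.5.)
ΔCS is the trapezoid between Q = 164 and Q = 143 of height 21: ½ · (143 + 164) · 21 = 3223.5.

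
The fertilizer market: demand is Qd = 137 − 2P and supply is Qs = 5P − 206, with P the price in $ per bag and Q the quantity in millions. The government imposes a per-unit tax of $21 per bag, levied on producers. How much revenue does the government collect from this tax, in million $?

Before the tax: set 137 − 2P = 5P − 206 → P* = $49, Q* = 39.
With the tax collected from producers, supply shifts: Qs = 5(P − 21) − 206.
Solving gives Q = 9 with consumers paying $64 and producers receiving $43 (the $21 wedge).
Revenue = t · Q = 21 · 9 = $189.

Tax revenue = $189 million.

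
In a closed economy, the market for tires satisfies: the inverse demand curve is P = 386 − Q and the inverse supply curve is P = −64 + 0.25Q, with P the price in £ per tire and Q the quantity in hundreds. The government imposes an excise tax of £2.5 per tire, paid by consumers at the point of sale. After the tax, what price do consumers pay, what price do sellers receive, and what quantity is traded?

Rewrite in direct form: Qd = 386 − P and Qs = 4P + 256.
Without the tax, 386 − P = 4P + 256 gives 5P = 130, so P* = £26 and Q* = 360.
With the tax collected from consumers, demand (in seller-price terms) shifts: Qd = 386 − (P + 2.5).
New equilibrium: consumers pay £28, sellers receive £25.5, Q = 358. (Wedge: Pb − Ps = 2.5.)
The less price-elastic side of the market bears the larger share of a per-unit tax.

Consumers pay £28; sellers receive £25.5; quantity = 358.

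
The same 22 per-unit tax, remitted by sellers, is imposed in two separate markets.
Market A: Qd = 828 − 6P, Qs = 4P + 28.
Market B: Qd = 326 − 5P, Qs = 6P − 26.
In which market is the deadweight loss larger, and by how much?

Market B, by 79.2.

Market A: pre-tax P* = 80, Q* = 348; post-tax Q = 295.2; deadweight loss = 580.8.
Market B: pre-tax P* = 32, Q* = 166; post-tax Q = 106; deadweight loss = 660.
Difference: 580.8 vs 660 → market B is larger by 79.2.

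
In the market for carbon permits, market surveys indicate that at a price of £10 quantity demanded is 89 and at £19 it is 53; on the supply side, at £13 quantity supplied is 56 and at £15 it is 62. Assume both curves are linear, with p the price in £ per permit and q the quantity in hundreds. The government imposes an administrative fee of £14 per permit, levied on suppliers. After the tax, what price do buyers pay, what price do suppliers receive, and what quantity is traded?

Demand slope: (53 − 89)/(19 − 10) = -4, so qd = 129 − 4p.
Supply slope: (62 − 56)/(15 − 13) = 3, so qs = 3p + 17.
Before the tax: set 129 − 4p = 3p + 17 → p* = £16, q* = 65.
With the tax collected from suppliers, supply shifts: qs = 3(p − 14) + 17.
Solving gives q = 41 with buyers paying £22 and suppliers receiving £8 (the £14 wedge).
The less price-elastic side of the market bears the larger share of a per-unit tax.

Buyers pay £22; suppliers receive £8; quantity = 41.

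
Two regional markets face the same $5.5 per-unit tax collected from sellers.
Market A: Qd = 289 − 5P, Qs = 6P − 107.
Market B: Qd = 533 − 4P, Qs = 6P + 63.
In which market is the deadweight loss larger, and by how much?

Market A: pre-tax P* = $36, Q* = 109; post-tax Q = 94; deadweight loss = $41.25.
Market B: pre-tax P* = $47, Q* = 345; post-tax Q = 331.8; deadweight loss = $36.3.
Difference: $41.25 vs $36.3 → market A is larger by $4.95.

Market A, by $4.95.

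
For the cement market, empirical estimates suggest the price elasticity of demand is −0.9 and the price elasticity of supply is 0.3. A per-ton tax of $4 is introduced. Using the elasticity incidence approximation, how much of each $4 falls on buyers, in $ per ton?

Buyers bear ≈ $1 per ton.

Incidence ratio: buyers' share ≈ εs / (εs + |εd|) = 0.3 / (0.3 + 0.9) = 0.25.
So buyers bear ≈ 0.25 × $4 = $1; suppliers bear $3.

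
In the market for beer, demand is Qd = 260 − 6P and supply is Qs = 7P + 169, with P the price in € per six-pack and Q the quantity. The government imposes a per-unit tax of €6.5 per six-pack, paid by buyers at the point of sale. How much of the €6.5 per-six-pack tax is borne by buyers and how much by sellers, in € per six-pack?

Before the tax: set 260 − 6P = 7P + 169 → P* = €7, Q* = 218.
With the tax collected from buyers, demand (in seller-price terms) shifts: Qd = 260 − 6(P + 6.5).
Solving gives Q = 197 with buyers paying €10.5 and sellers receiving €4 (the €6.5 wedge).
Burden on buyers: €3.5; on sellers: €3. (They sum to €6.5.)

Buyers bear €3.5 per six-pack; sellers bear €3 per six-pack.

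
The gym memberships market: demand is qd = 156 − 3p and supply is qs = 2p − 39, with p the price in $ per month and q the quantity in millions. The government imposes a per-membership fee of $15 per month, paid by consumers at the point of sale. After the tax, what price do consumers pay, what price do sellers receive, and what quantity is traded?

Consumers pay $45; sellers receive $30; quantity = 21.

Without the tax, 156 − 3p = 2p − 39 gives 5p = 195, so p* = $39 and q* = 39.
With the tax collected from consumers, demand (in seller-price terms) shifts: qd = 156 − 3(p + 15).
Solving gives q = 21 with consumers paying $45 and sellers receiving $30 (the $15 wedge).
The less price-elastic side of the market bears the larger share of a per-unit tax.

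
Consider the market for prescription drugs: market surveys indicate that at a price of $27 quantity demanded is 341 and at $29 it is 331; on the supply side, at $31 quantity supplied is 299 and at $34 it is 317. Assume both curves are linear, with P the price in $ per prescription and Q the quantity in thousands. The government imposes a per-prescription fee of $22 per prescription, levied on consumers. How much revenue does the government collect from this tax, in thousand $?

Demand slope: (331 − 341)/(29 − 27) = -5, so Qd = 476 − 5P.
Supply slope: (317 − 299)/(34 − 31) = 6, so Qs = 6P + 113.
Before the tax: set 476 − 5P = 6P + 113 → P* = $33, Q* = 311.
With the tax collected from consumers, demand (in seller-price terms) shifts: Qd = 476 − 5(P + 22).
New equilibrium: consumers pay $45, sellers receive $23, Q = 251. (Wedge: Pb − Ps = 22.)
Revenue = t · Q = 22 · 251 = $5522.

Tax revenue = $5522 thousand.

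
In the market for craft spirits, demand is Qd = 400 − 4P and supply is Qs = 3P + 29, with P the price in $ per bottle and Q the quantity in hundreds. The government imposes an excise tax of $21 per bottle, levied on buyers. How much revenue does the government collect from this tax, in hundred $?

Before the tax: set 400 − 4P = 3P + 29 → P* = $53, Q* = 188.
With the tax collected from buyers, demand (in seller-price terms) shifts: Qd = 400 − 4(P + 21).
New equilibrium: buyers pay $62, sellers receive $41, Q = 152. (Wedge: Pb − Ps = 21.)
Revenue = t · Q = 21 · 152 = $3192.

Tax revenue = $3192 hundred.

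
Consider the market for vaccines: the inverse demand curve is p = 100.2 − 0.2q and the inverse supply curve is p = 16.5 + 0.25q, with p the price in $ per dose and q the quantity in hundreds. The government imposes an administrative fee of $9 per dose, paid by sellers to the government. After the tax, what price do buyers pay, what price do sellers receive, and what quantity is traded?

Rewrite in direct form: qd = 501 − 5p and qs = 4p − 66.
Before the tax: set 501 − 5p = 4p − 66 → p* = $63, q* = 186.
With the tax collected from sellers, supply shifts: qs = 4(p − 9) − 66.
New equilibrium: buyers pay $67, sellers receive $58, q = 166. (Wedge: pb − ps = 9.)

Buyers pay $67; sellers receive $58; quantity = 166.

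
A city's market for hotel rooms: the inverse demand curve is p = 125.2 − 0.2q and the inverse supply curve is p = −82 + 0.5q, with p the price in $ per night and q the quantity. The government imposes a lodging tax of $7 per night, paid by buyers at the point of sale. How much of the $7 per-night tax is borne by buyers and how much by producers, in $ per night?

Buyers bear $2 per night; producers bear $5 per night.

Inverting to q(p) form: qd = 626 − 5p; qs = 2p + 164.
Without the tax, 626 − 5p = 2p + 164 gives 7p = 462, so p* = $66 and q* = 296.
With the tax collected from buyers, demand (in seller-price terms) shifts: qd = 626 − 5(p + 7).
Solving gives q = 286 with buyers paying $68 and producers receiving $61 (the $7 wedge).
Burden on buyers: $2; on producers: $5. (They sum to $7.)
The less price-elastic side of the market bears the larger share of a per-unit tax.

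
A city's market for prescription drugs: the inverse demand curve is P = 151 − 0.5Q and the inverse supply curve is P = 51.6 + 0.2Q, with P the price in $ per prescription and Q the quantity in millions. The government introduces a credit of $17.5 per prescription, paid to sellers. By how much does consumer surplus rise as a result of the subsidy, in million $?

Rewrite in direct form: Qd = 302 − 2P and Qs = 5P − 258.
Before the subsidy: set 302 − 2P = 5P − 258 → P* = $80, Q* = 142.
With a per-unit subsidy paid to sellers, each receives P + 17.5 per unit sold, so supply becomes Qs = 5(P + 17.5) − 258.
New equilibrium: buyers pay $67.5, sellers receive $85, Q = 167. (Wedge: Pb − Ps = −17.5.)
ΔCS is the trapezoid between Q = 167 and Q = 142 of height $12.5: ½ · (142 + 167) · 12.5 = $1931.25.

Consumer surplus rises by $1931.25 million.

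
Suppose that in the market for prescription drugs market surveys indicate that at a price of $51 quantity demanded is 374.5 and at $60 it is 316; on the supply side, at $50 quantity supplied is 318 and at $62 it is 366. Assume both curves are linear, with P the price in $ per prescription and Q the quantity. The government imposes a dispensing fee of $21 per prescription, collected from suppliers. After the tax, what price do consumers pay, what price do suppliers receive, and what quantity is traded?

Consumers pay $64; suppliers receive $43; quantity = 290.

Demand slope: (316 − 374.5)/(60 − 51) = -6.5, so Qd = 706 − 6.5P.
Supply slope: (366 − 318)/(62 − 50) = 4, so Qs = 4P + 118.
Without the tax, 706 − 6.5P = 4P + 118 gives 10.5P = 588, so P* = $56 and Q* = 342.
With the tax collected from suppliers, supply shifts: Qs = 4(P − 21) + 118.
Solving gives Q = 290 with consumers paying $64 and suppliers receiving $43 (the $21 wedge).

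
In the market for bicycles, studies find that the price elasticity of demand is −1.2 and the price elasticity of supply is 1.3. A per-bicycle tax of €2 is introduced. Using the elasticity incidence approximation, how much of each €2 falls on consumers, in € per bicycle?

Consumers bear ≈ €1.04 per bicycle.

Incidence ratio: consumers' share ≈ εs / (εs + |εd|) = 1.3 / (1.3 + 1.2) = 0.52.
So consumers bear ≈ 0.52 × €2 = €1.04; producers bear €0.96.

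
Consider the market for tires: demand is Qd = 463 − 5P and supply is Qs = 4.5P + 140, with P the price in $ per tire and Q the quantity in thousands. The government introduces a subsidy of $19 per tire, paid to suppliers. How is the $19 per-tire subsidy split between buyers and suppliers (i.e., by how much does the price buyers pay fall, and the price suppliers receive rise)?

Buyers gain $9 per tire; suppliers gain $10 per tire.

Without the subsidy, 463 − 5P = 4.5P + 140 gives 9.5P = 323, so P* = $34 and Q* = 293.
With a per-unit subsidy paid to suppliers, each receives P + 19 per unit sold, so supply becomes Qs = 4.5(P + 19) + 140.
New equilibrium: buyers pay $25, suppliers receive $44, Q = 338. (Wedge: Pb − Ps = −19.)
Gain to buyers: $9; to suppliers: $10. (They sum to $19.)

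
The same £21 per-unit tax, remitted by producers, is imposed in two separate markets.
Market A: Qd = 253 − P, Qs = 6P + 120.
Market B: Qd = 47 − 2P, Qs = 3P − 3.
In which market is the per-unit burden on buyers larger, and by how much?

Market A: pre-tax P* = £19, Q* = 234; post-tax Q = 216; per-unit burden on buyers = £18.
Market B: pre-tax P* = £10, Q* = 27; post-tax Q = 1.8; per-unit burden on buyers = £12.6.
Difference: £18 vs £12.6 → market A is larger by £5.4.

Market A, by £5.4.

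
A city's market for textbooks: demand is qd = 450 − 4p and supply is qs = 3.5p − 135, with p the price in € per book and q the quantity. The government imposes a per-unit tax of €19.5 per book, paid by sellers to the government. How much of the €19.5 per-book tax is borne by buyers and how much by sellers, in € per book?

Buyers bear €9.1 per book; sellers bear €10.4 per book.

Before the tax: set 450 − 4p = 3.5p − 135 → p* = €78, q* = 138.
With the tax collected from sellers, supply shifts: qs = 3.5(p − 19.5) − 135.
New equilibrium: buyers pay €87.1, sellers receive €67.6, q = 101.6. (Wedge: pb − ps = 19.5.)
Burden on buyers: €9.1; on sellers: €10.4. (They sum to €19.5.)
The less price-elastic side of the market bears the larger share of a per-unit tax.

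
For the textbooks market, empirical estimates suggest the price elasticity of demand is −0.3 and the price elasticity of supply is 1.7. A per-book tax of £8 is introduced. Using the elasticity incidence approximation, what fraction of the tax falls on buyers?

Incidence ratio: buyers' share ≈ εs / (εs + |εd|) = 1.7 / (1.7 + 0.3) = 0.85.
Supply is the more elastic side, so buyers bear the larger share.

Buyers' share ≈ 0.85.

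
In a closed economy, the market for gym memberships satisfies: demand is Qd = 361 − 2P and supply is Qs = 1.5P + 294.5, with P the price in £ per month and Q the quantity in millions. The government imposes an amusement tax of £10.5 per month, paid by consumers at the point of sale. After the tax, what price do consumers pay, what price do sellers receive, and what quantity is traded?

Before the tax: set 361 − 2P = 1.5P + 294.5 → P* = £19, Q* = 323.
With the tax collected from consumers, demand (in seller-price terms) shifts: Qd = 361 − 2(P + 10.5).
New equilibrium: consumers pay £23.5, sellers receive £13, Q = 314. (Wedge: Pb − Ps = 10.5.)

Consumers pay £23.5; sellers receive £13; quantity = 314.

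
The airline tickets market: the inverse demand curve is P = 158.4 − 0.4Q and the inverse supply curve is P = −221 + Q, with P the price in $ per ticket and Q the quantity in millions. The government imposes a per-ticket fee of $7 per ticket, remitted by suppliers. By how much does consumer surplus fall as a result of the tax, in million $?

Consumer surplus falls by $537 million.

Inverting to Q(P) form: Qd = 396 − 2.5P; Qs = P + 221.
Without the tax, 396 − 2.5P = P + 221 gives 3.5P = 175, so P* = $50 and Q* = 271.
With the tax collected from suppliers, supply shifts: Qs = (P − 7) + 221.
New equilibrium: buyers pay $52, suppliers receive $45, Q = 266. (Wedge: Pb − Ps = 7.)
ΔCS is the trapezoid between Q = 266 and Q = 271 of height $2: ½ · (271 + 266) · 2 = $537.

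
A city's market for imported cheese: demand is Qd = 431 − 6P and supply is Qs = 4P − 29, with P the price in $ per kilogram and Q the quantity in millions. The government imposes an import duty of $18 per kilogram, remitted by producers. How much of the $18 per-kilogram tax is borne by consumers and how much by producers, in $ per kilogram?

Before the tax: set 431 − 6P = 4P − 29 → P* = $46, Q* = 155.
With the tax collected from producers, supply shifts: Qs = 4(P − 18) − 29.
Solving gives Q = 111.8 with consumers paying $53.2 and producers receiving $35.2 (the $18 wedge).
Burden on consumers: $7.2; on producers: $10.8. (They sum to $18.)

Consumers bear $7.2 per kilogram; producers bear $10.8 per kilogram.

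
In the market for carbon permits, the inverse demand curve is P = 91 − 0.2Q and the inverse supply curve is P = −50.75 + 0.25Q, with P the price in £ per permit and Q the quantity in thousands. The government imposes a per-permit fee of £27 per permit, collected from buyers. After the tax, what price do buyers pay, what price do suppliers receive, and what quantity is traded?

Buyers pay £40; suppliers receive £13; quantity = 255.

Inverting to Q(P) form: Qd = 455 − 5P; Qs = 4P + 203.
Without the tax, 455 − 5P = 4P + 203 gives 9P = 252, so P* = £28 and Q* = 315.
With the tax collected from buyers, demand (in seller-price terms) shifts: Qd = 455 − 5(P + 27).
New equilibrium: buyers pay £40, suppliers receive £13, Q = 255. (Wedge: Pb − Ps = 27.)
The less price-elastic side of the market bears the larger share of a per-unit tax.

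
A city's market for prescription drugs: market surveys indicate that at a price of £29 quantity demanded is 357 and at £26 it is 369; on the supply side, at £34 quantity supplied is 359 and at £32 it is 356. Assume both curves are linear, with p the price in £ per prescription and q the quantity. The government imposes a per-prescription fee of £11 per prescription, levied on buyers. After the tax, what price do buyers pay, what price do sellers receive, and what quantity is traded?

Demand slope: (369 − 357)/(26 − 29) = -4, so qd = 473 − 4p.
Supply slope: (356 − 359)/(32 − 34) = 1.5, so qs = 1.5p + 308.
Without the tax, 473 − 4p = 1.5p + 308 gives 5.5p = 165, so p* = £30 and q* = 353.
With the tax collected from buyers, demand (in seller-price terms) shifts: qd = 473 − 4(p + 11).
New equilibrium: buyers pay £33, sellers receive £22, q = 341. (Wedge: pb − ps = 11.)
The less price-elastic side of the market bears the larger share of a per-unit tax.

Buyers pay £33; sellers receive £22; quantity = 341.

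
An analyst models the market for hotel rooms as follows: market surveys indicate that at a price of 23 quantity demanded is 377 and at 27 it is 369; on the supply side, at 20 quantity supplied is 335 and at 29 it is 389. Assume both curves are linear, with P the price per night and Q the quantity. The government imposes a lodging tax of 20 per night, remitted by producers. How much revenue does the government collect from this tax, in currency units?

Tax revenue = 6820.

Demand slope: (369 − 377)/(27 − 23) = -2, so Qd = 423 − 2P.
Supply slope: (389 − 335)/(29 − 20) = 6, so Qs = 6P + 215.
Without the tax, 423 − 2P = 6P + 215 gives 8P = 208, so P* = 26 and Q* = 371.
With the tax collected from producers, supply shifts: Qs = 6(P − 20) + 215.
New equilibrium: buyers pay 41, producers receive 21, Q = 341. (Wedge: Pb − Ps = 20.)
Revenue = t · Q = 20 · 341 = 6820.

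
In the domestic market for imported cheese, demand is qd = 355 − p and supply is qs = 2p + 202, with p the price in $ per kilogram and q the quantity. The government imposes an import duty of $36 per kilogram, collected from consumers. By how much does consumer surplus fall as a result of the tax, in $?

Before the tax: set 355 − p = 2p + 202 → p* = $51, q* = 304.
With the tax collected from consumers, demand (in seller-price terms) shifts: qd = 355 − (p + 36).
New equilibrium: consumers pay $75, suppliers receive $39, q = 280. (Wedge: pb − ps = 36.)
ΔCS is the trapezoid between Q = 280 and Q = 304 of height $24: ½ · (304 + 280) · 24 = $7008.

Consumer surplus falls by $7008.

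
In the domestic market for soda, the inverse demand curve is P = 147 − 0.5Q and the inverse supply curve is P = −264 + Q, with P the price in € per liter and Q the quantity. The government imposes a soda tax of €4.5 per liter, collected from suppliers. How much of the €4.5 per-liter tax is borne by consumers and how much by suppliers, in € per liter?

Consumers bear €1.5 per liter; suppliers bear €3 per liter.

Rewrite in direct form: Qd = 294 − 2P and Qs = P + 264.
Without the tax, 294 − 2P = P + 264 gives 3P = 30, so P* = €10 and Q* = 274.
With the tax collected from suppliers, supply shifts: Qs = (P − 4.5) + 264.
New equilibrium: consumers pay €11.5, suppliers receive €7, Q = 271. (Wedge: Pb − Ps = 4.5.)
Burden on consumers: €1.5; on suppliers: €3. (They sum to €4.5.)
The less price-elastic side of the market bears the larger share of a per-unit tax.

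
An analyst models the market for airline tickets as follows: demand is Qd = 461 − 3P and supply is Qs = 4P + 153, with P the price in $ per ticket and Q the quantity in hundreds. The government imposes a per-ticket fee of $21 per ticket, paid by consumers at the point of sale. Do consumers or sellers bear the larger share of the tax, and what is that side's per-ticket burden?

Before the tax: set 461 − 3P = 4P + 153 → P* = $44, Q* = 329.
With the tax collected from consumers, demand (in seller-price terms) shifts: Qd = 461 − 3(P + 21).
Solving gives Q = 293 with consumers paying $56 and sellers receiving $35 (the $21 wedge).
Per-ticket burden: consumers $12, sellers $9.
Consumers take the larger share because demand is less price-elastic here (demand slope 3 vs supply slope 4).

Consumers bear the larger share: $12 per ticket.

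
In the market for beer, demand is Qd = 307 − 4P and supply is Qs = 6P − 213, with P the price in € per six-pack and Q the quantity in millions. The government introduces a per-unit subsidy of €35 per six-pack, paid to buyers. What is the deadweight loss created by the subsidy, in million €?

Before the subsidy: set 307 − 4P = 6P − 213 → P* = €52, Q* = 99.
With a per-unit subsidy paid to buyers, each effectively pays P − 35, so demand becomes Qd = 307 − 4(P − 35).
New equilibrium: buyers pay €31, suppliers receive €66, Q = 183. (Wedge: Pb − Ps = −35.)
Quantity rises by |ΔQ| = |99 − 183| = 84.
DWL = ½ · t · |ΔQ| = ½ · 35 · 84 = €1470.

Deadweight loss = €1470 million.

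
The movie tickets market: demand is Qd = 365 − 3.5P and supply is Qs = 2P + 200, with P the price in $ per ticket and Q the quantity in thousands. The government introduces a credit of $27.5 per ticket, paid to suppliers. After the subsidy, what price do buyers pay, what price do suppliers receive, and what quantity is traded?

Without the subsidy, 365 − 3.5P = 2P + 200 gives 5.5P = 165, so P* = $30 and Q* = 260.
With a per-unit subsidy paid to suppliers, each receives P + 27.5 per unit sold, so supply becomes Qs = 2(P + 27.5) + 200.
Solving gives Q = 295 with buyers paying $20 and suppliers receiving $47.5 (the $27.5 wedge).

Buyers pay $20; suppliers receive $47.5; quantity = 295.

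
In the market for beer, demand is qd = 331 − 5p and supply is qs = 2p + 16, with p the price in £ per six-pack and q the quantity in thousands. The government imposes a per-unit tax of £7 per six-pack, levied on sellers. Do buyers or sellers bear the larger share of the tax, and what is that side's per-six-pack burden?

Before the tax: set 331 − 5p = 2p + 16 → p* = £45, q* = 106.
With the tax collected from sellers, supply shifts: qs = 2(p − 7) + 16.
Solving gives q = 96 with buyers paying £47 and sellers receiving £40 (the £7 wedge).
Per-six-pack burden: buyers £2, sellers £5.
Sellers take the larger share because supply is less price-elastic here (demand slope 5 vs supply slope 2).

Sellers bear the larger share: £5 per six-pack.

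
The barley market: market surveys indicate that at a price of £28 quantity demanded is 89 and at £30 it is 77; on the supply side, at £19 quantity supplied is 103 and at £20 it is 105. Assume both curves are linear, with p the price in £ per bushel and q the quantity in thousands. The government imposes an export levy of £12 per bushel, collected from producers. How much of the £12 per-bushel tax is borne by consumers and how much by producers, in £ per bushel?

Demand slope: (77 − 89)/(30 − 28) = -6, so qd = 257 − 6p.
Supply slope: (105 − 103)/(20 − 19) = 2, so qs = 2p + 65.
Before the tax: set 257 − 6p = 2p + 65 → p* = £24, q* = 113.
With the tax collected from producers, supply shifts: qs = 2(p − 12) + 65.
Solving gives q = 95 with consumers paying £27 and producers receiving £15 (the £12 wedge).
Burden on consumers: £3; on producers: £9. (They sum to £12.)
The less price-elastic side of the market bears the larger share of a per-unit tax.

Consumers bear £3 per bushel; producers bear £9 per bushel.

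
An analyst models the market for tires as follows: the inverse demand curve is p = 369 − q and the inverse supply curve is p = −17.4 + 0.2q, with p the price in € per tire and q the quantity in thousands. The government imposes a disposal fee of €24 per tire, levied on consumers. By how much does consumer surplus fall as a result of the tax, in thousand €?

Consumer surplus falls by €6240 thousand.

Inverting to q(p) form: qd = 369 − p; qs = 5p + 87.
Without the tax, 369 − p = 5p + 87 gives 6p = 282, so p* = €47 and q* = 322.
With the tax collected from consumers, demand (in seller-price terms) shifts: qd = 369 − (p + 24).
New equilibrium: consumers pay €67, producers receive €43, q = 302. (Wedge: pb − ps = 24.)
ΔCS is the trapezoid between Q = 302 and Q = 322 of height €20: ½ · (322 + 302) · 20 = €6240.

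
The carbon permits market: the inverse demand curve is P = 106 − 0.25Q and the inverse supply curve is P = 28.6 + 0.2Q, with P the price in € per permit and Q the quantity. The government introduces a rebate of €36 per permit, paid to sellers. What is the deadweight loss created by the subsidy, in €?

Deadweight loss = €1440.

Inverting to Q(P) form: Qd = 424 − 4P; Qs = 5P − 143.
Before the subsidy: set 424 − 4P = 5P − 143 → P* = €63, Q* = 172.
With a per-unit subsidy paid to sellers, each receives P + 36 per unit sold, so supply becomes Qs = 5(P + 36) − 143.
New equilibrium: consumers pay €43, sellers receive €79, Q = 252. (Wedge: Pb − Ps = −36.)
Quantity rises by |ΔQ| = |172 − 252| = 80.
DWL = ½ · t · |ΔQ| = ½ · 36 · 80 = €1440.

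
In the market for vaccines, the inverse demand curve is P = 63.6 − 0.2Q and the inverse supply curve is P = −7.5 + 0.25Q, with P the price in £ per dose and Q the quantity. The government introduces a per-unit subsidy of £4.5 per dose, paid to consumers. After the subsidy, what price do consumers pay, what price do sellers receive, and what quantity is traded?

Consumers pay £30; sellers receive £34.5; quantity = 168.

Inverting to Q(P) form: Qd = 318 − 5P; Qs = 4P + 30.
Before the subsidy: set 318 − 5P = 4P + 30 → P* = £32, Q* = 158.
With a per-unit subsidy paid to consumers, each effectively pays P − 4.5, so demand becomes Qd = 318 − 5(P − 4.5).
Solving gives Q = 168 with consumers paying £30 and sellers receiving £34.5 (the £4.5 wedge).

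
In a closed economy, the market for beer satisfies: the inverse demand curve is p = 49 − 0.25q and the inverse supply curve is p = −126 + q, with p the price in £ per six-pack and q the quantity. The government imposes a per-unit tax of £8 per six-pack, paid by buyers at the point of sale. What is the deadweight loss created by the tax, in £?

Inverting to q(p) form: qd = 196 − 4p; qs = p + 126.
Without the tax, 196 − 4p = p + 126 gives 5p = 70, so p* = £14 and q* = 140.
With the tax collected from buyers, demand (in seller-price terms) shifts: qd = 196 − 4(p + 8).
Solving gives q = 133.6 with buyers paying £15.6 and sellers receiving £7.6 (the £8 wedge).
Quantity falls by |ΔQ| = |140 − 133.6| = 6.4.
DWL = ½ · t · |ΔQ| = ½ · 8 · 6.4 = £25.6.

Deadweight loss = £25.6.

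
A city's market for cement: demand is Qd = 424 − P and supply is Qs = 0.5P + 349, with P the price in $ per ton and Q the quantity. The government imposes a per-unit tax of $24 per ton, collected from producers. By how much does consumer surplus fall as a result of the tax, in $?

Without the tax, 424 − P = 0.5P + 349 gives 1.5P = 75, so P* = $50 and Q* = 374.
With the tax collected from producers, supply shifts: Qs = 0.5(P − 24) + 349.
New equilibrium: buyers pay $58, producers receive $34, Q = 366. (Wedge: Pb − Ps = 24.)
ΔCS is the trapezoid between Q = 366 and Q = 374 of height $8: ½ · (374 + 366) · 8 = $2960.

Consumer surplus falls by $2960.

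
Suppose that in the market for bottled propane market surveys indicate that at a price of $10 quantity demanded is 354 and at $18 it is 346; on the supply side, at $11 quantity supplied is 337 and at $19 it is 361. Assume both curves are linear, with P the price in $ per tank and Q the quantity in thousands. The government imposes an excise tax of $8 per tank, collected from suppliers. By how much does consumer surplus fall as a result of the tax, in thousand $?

Consumer surplus falls by $2076 thousand.

Demand slope: (346 − 354)/(18 − 10) = -1, so Qd = 364 − P.
Supply slope: (361 − 337)/(19 − 11) = 3, so Qs = 3P + 304.
Without the tax, 364 − P = 3P + 304 gives 4P = 60, so P* = $15 and Q* = 349.
With the tax collected from suppliers, supply shifts: Qs = 3(P − 8) + 304.
New equilibrium: consumers pay $21, suppliers receive $13, Q = 343. (Wedge: Pb − Ps = 8.)
ΔCS is the trapezoid between Q = 343 and Q = 349 of height $6: ½ · (349 + 343) · 6 = $2076.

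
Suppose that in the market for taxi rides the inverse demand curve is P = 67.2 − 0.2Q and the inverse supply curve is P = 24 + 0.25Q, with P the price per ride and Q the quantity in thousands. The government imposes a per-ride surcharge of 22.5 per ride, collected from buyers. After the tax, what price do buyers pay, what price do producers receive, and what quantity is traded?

Buyers pay 58; producers receive 35.5; quantity = 46.

Inverting to Q(P) form: Qd = 336 − 5P; Qs = 4P − 96.
Without the tax, 336 − 5P = 4P − 96 gives 9P = 432, so P* = 48 and Q* = 96.
With the tax collected from buyers, demand (in seller-price terms) shifts: Qd = 336 − 5(P + 22.5).
Solving gives Q = 46 with buyers paying 58 and producers receiving 35.5 (the 22.5 wedge).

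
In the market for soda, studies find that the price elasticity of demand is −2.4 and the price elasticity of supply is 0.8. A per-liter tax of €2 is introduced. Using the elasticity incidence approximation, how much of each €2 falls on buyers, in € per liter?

Buyers bear ≈ €0.5 per liter.

Incidence ratio: buyers' share ≈ εs / (εs + |εd|) = 0.8 / (0.8 + 2.4) = 0.25.
So buyers bear ≈ 0.25 × €2 = €0.5; suppliers bear €1.5.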